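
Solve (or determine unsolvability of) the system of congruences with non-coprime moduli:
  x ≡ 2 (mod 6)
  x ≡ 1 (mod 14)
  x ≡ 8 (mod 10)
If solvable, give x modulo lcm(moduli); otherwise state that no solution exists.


Moduli 6, 14, 10 are not pairwise coprime, so CRT works modulo lcm(m_i) when all pairwise compatibility conditions hold.
Pairwise compatibility: gcd(m_i, m_j) must divide a_i - a_j for every pair.
Merge one congruence at a time:
  Start: x ≡ 2 (mod 6).
  Combine with x ≡ 1 (mod 14): gcd(6, 14) = 2, and 1 - 2 = -1 is NOT divisible by 2.
    ⇒ system is inconsistent (no integer solution).

No solution (the system is inconsistent).


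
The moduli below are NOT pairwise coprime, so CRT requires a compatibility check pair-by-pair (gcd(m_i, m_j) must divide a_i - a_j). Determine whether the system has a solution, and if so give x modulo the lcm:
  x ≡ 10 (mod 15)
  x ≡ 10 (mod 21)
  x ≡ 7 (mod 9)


Moduli 15, 21, 9 are not pairwise coprime, so CRT works modulo lcm(m_i) when all pairwise compatibility conditions hold.
Pairwise compatibility: gcd(m_i, m_j) must divide a_i - a_j for every pair.
Merge one congruence at a time:
  Start: x ≡ 10 (mod 15).
  Combine with x ≡ 10 (mod 21): gcd(15, 21) = 3; 10 - 10 = 0, which IS divisible by 3, so compatible.
    Write x = 10 + 15·t and substitute into x ≡ 10 (mod 21): 15·t ≡ 10 − 10 = 0 (mod 21).
    Divide the congruence (and modulus) by g = 3: 5·t ≡ 0 (mod 7).
    The inverse of 5 mod 7 is 3 (since 5·3 = 15 = 2·7 + 1), so t ≡ 3·0 = 0 ≡ 0 (mod 7).
    Then x = 10 + 15·0 = 10, valid modulo lcm(15, 21) = 105: x ≡ 10 (mod 105).
  Combine with x ≡ 7 (mod 9): gcd(105, 9) = 3; 7 - 10 = -3, which IS divisible by 3, so compatible.
    Write x = 10 + 105·t and substitute into x ≡ 7 (mod 9): 105·t ≡ 7 − 10 = -3 (mod 9).
    Divide the congruence (and modulus) by g = 3: 35·t ≡ -1 (mod 3).
    Reduce coefficients mod 3: 2·t ≡ 2 (mod 3).
    The inverse of 2 mod 3 is 2 (since 2·2 = 4 = 1·3 + 1), so t ≡ 2·2 = 4 ≡ 1 (mod 3).
    Then x = 10 + 105·1 = 115, valid modulo lcm(105, 9) = 315: x ≡ 115 (mod 315).
Verify: 115 mod 15 = 10, 115 mod 21 = 10, 115 mod 9 = 7.

x ≡ 115 (mod 315).


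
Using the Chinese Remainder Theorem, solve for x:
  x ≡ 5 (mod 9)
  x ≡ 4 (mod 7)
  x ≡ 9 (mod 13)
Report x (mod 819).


Moduli 9, 7, 13 are pairwise coprime; by CRT there is a unique solution modulo M = 9 · 7 · 13 = 819.
Solve pairwise, accumulating the modulus:
  Start with x ≡ 5 (mod 9).
  Combine with x ≡ 4 (mod 7): since gcd(9, 7) = 1, we get a unique residue mod 63.
    Write x = 5 + 9·t and substitute into x ≡ 4 (mod 7): 9·t ≡ 4 − 5 = -1 (mod 7).
    Reduce coefficients mod 7: 2·t ≡ 6 (mod 7).
    The inverse of 2 mod 7 is 4 (since 2·4 = 8 = 1·7 + 1), so t ≡ 4·6 = 24 ≡ 3 (mod 7).
    Then x = 5 + 9·3 = 32, valid modulo lcm(9, 7) = 63: x ≡ 32 (mod 63).
  Combine with x ≡ 9 (mod 13): since gcd(63, 13) = 1, we get a unique residue mod 819.
    Write x = 32 + 63·t and substitute into x ≡ 9 (mod 13): 63·t ≡ 9 − 32 = -23 (mod 13).
    Reduce coefficients mod 13: 11·t ≡ 3 (mod 13).
    The inverse of 11 mod 13 is 6 (since 11·6 = 66 = 5·13 + 1), so t ≡ 6·3 = 18 ≡ 5 (mod 13).
    Then x = 32 + 63·5 = 347, valid modulo lcm(63, 13) = 819: x ≡ 347 (mod 819).
Verify: 347 mod 9 = 5 ✓, 347 mod 7 = 4 ✓, 347 mod 13 = 9 ✓.

x ≡ 347 (mod 819).


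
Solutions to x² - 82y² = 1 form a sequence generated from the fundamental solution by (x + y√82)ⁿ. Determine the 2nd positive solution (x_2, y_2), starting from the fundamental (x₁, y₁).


Step 1: Find the fundamental solution (x₁, y₁) of x² - 82y² = 1.
  Expand √82 as a continued fraction. a₀ = ⌊√82⌋ = 9; iterate m_{k+1} = d_k·a_k − m_k, d_{k+1} = (82 − m_{k+1}²)/d_k, a_{k+1} = ⌊(a₀ + m_{k+1})/d_{k+1}⌋ (starting m₀ = 0, d₀ = 1), with convergents p_k = a_k·p_{k-1} + p_{k-2}, q_k = a_k·q_{k-1} + q_{k-2} (p₋₁ = 1, q₋₁ = 0):
  k = 0: a₀ = 9; p₀/q₀ = 9/1; p₀² − 82·q₀² = 81 − 82 = -1.
  k = 1: m = 9, d = 1, a = ⌊(9 + 9)/1⌋ = 18; p/q = (18·9 + 1)/(18·1 + 0) = 163/18; p² − 82·q² = 26569 − 26568 = 1.
  The first convergent with p² − 82·q² = 1 gives the fundamental solution (x₁, y₁) = (163, 18).
Step 2: Apply the recurrence (x_{n+1}, y_{n+1}) = (x₁x_n + 82y₁y_n, x₁y_n + y₁x_n) repeatedly.
  From (x_1, y_1) = (163, 18): x_2 = 163·163 + 82·18·18 = 53137; y_2 = 163·18 + 18·163 = 5868.
Step 3: Verify x_2² - 82·y_2² = 2823540769 - 2823540768 = 1 (should be 1). ✓

(x_1, y_1) = (163, 18); (x_2, y_2) = (53137, 5868).


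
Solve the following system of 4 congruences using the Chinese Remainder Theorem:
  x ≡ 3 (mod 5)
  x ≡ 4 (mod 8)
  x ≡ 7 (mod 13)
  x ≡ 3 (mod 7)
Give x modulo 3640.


Product of moduli M = 5 · 8 · 13 · 7 = 3640.
Merge one congruence at a time:
  Start: x ≡ 3 (mod 5).
  Combine with x ≡ 4 (mod 8); new modulus lcm = 40.
    Write x = 3 + 5·t and substitute into x ≡ 4 (mod 8): 5·t ≡ 4 − 3 = 1 (mod 8).
    The inverse of 5 mod 8 is 5 (since 5·5 = 25 = 3·8 + 1), so t ≡ 5·1 = 5 ≡ 5 (mod 8).
    Then x = 3 + 5·5 = 28, valid modulo lcm(5, 8) = 40: x ≡ 28 (mod 40).
  Combine with x ≡ 7 (mod 13); new modulus lcm = 520.
    Write x = 28 + 40·t and substitute into x ≡ 7 (mod 13): 40·t ≡ 7 − 28 = -21 (mod 13).
    Reduce coefficients mod 13: 1·t ≡ 5 (mod 13).
    So t ≡ 5 (mod 13).
    Then x = 28 + 40·5 = 228, valid modulo lcm(40, 13) = 520: x ≡ 228 (mod 520).
  Combine with x ≡ 3 (mod 7); new modulus lcm = 3640.
    Write x = 228 + 520·t and substitute into x ≡ 3 (mod 7): 520·t ≡ 3 − 228 = -225 (mod 7).
    Reduce coefficients mod 7: 2·t ≡ 6 (mod 7).
    The inverse of 2 mod 7 is 4 (since 2·4 = 8 = 1·7 + 1), so t ≡ 4·6 = 24 ≡ 3 (mod 7).
    Then x = 228 + 520·3 = 1788, valid modulo lcm(520, 7) = 3640: x ≡ 1788 (mod 3640).
Verify against each original: 1788 mod 5 = 3, 1788 mod 8 = 4, 1788 mod 13 = 7, 1788 mod 7 = 3.

x ≡ 1788 (mod 3640).


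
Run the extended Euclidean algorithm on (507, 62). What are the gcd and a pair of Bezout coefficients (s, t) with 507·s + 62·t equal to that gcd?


Euclidean algorithm on (507, 62) — divide until remainder is 0:
  507 = 8 · 62 + 11
  62 = 5 · 11 + 7
  11 = 1 · 7 + 4
  7 = 1 · 4 + 3
  4 = 1 · 3 + 1
  3 = 3 · 1 + 0
gcd(507, 62) = 1.
Track Bezout coefficients alongside the remainders: start with r₀ = 507 = a·1 + b·0 (s = 1, t = 0) and r₁ = 62 = a·0 + b·1 (s = 0, t = 1); each new remainder r_{k+1} = r_{k-1} − q_k·r_k inherits s_{k+1} = s_{k-1} − q_k·s_k, t_{k+1} = t_{k-1} − q_k·t_k, so r_k = a·s_k + b·t_k at every step:
  q = 8: r = 11, s = 1 − 8·0 = 1, t = 0 − 8·1 = -8  (check: 507·1 + 62·(-8) = 11)
  q = 5: r = 7, s = 0 − 5·1 = -5, t = 1 − 5·(-8) = 41  (check: 507·(-5) + 62·41 = 7)
  q = 1: r = 4, s = 1 − 1·(-5) = 6, t = -8 − 1·41 = -49  (check: 507·6 + 62·(-49) = 4)
  q = 1: r = 3, s = -5 − 1·6 = -11, t = 41 − 1·(-49) = 90  (check: 507·(-11) + 62·90 = 3)
  q = 1: r = 1, s = 6 − 1·(-11) = 17, t = -49 − 1·90 = -139  (check: 507·17 + 62·(-139) = 1)
The row with r = 1 (the gcd) gives the Bezout coefficients s = 17, t = -139.
Result: 507 · (17) + 62 · (-139) = 1.

gcd(507, 62) = 1; s = 17, t = -139 (check: 507·17 + 62·(-139) = 1).


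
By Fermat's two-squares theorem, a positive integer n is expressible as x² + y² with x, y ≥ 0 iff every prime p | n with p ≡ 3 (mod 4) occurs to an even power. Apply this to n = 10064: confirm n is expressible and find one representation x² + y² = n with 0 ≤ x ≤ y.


Step 1: Factor n = 10064 = 2^4 · 17 · 37.
Step 2: Check the mod-4 condition on each prime factor: 2 = 2 (special); 17 ≡ 1 (mod 4), exponent 1; 37 ≡ 1 (mod 4), exponent 1.
All primes ≡ 3 (mod 4) appear to even exponent (or don't appear), so by the two-squares theorem n IS expressible as a sum of two squares.
Step 3: Build a representation. Group n = k² · m with k = 4 and m = 17 · 37 = 629 (a product of primes ≡ 1 (mod 4)); a representation of m scales to one of n via (k·x)² + (k·y)² = k²(x² + y²). Each prime p ≡ 1 (mod 4) is itself a sum of two squares; find a² by testing p − a² for a perfect square:
  17: 17 − 1² = 16 = 4² ⇒ 17 = 1² + 4².
  37: 37 − 1² = 36 = 6² ⇒ 37 = 1² + 6².
  Combine using the Brahmagupta–Fibonacci identity (a² + b²)(c² + d²) = (ac − bd)² + (ad + bc)² = (ac + bd)² + (ad − bc)²:
  17 · 37 = 629: from (1² + 4²)(1² + 6²), take (1·1 − 4·6, 1·6 + 4·1) = (1 − 24, 6 + 4) = (-23, 10); dropping signs (only squares matter) gives (23, 10); check 23² + 10² = 529 + 100 = 629 ✓.
  Scale by k = 4: (4·23, 4·10) = (92, 40).
Step 4: Order so x ≤ y and verify: 40² + 92² = 1600 + 8464 = 10064 = n. ✓

n = 10064 = 40² + 92² (one valid representation with x ≤ y).


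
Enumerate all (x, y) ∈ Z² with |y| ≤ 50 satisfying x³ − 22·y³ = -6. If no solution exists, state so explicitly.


The equation is x³ - 22y³ = -6. For fixed y, x³ = 22·y³ − 6, so a solution requires the RHS to be a perfect cube.
Strategy: iterate y from -50 to 50, compute RHS = 22·y³ − 6, and check whether it is a (positive or negative) perfect cube.
Check small values of y:
  y = 0: RHS = -6 is not a perfect cube.
  y = 1: RHS = 16 is not a perfect cube.
  y = -1: RHS = -28 is not a perfect cube.
  y = 2: RHS = 170 is not a perfect cube.
  y = -2: RHS = -182 is not a perfect cube.
  y = 3: RHS = 588 is not a perfect cube.
  y = -3: RHS = -600 is not a perfect cube.
Continuing, at y = 5: RHS = 2744 = (14)³ ⇒ x = 14 works.
Searching the remaining y in |y| ≤ 50 finds no further solutions.
Collected solutions: (14, 5).

Solutions (with |y| ≤ 50): (14, 5).


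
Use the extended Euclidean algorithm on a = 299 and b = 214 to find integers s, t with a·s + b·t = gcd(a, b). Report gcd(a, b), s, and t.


Euclidean algorithm on (299, 214) — divide until remainder is 0:
  299 = 1 · 214 + 85
  214 = 2 · 85 + 44
  85 = 1 · 44 + 41
  44 = 1 · 41 + 3
  41 = 13 · 3 + 2
  3 = 1 · 2 + 1
  2 = 2 · 1 + 0
gcd(299, 214) = 1.
Track Bezout coefficients alongside the remainders: start with r₀ = 299 = a·1 + b·0 (s = 1, t = 0) and r₁ = 214 = a·0 + b·1 (s = 0, t = 1); each new remainder r_{k+1} = r_{k-1} − q_k·r_k inherits s_{k+1} = s_{k-1} − q_k·s_k, t_{k+1} = t_{k-1} − q_k·t_k, so r_k = a·s_k + b·t_k at every step:
  q = 1: r = 85, s = 1 − 1·0 = 1, t = 0 − 1·1 = -1  (check: 299·1 + 214·(-1) = 85)
  q = 2: r = 44, s = 0 − 2·1 = -2, t = 1 − 2·(-1) = 3  (check: 299·(-2) + 214·3 = 44)
  q = 1: r = 41, s = 1 − 1·(-2) = 3, t = -1 − 1·3 = -4  (check: 299·3 + 214·(-4) = 41)
  q = 1: r = 3, s = -2 − 1·3 = -5, t = 3 − 1·(-4) = 7  (check: 299·(-5) + 214·7 = 3)
  q = 13: r = 2, s = 3 − 13·(-5) = 68, t = -4 − 13·7 = -95  (check: 299·68 + 214·(-95) = 2)
  q = 1: r = 1, s = -5 − 1·68 = -73, t = 7 − 1·(-95) = 102  (check: 299·(-73) + 214·102 = 1)
The row with r = 1 (the gcd) gives the Bezout coefficients s = -73, t = 102.
Result: 299 · (-73) + 214 · (102) = 1.

gcd(299, 214) = 1; s = -73, t = 102 (check: 299·(-73) + 214·102 = 1).


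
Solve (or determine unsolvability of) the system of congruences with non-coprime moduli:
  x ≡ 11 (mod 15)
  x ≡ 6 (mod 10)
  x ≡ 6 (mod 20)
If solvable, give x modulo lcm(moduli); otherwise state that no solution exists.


Moduli 15, 10, 20 are not pairwise coprime, so CRT works modulo lcm(m_i) when all pairwise compatibility conditions hold.
Pairwise compatibility: gcd(m_i, m_j) must divide a_i - a_j for every pair.
Merge one congruence at a time:
  Start: x ≡ 11 (mod 15).
  Combine with x ≡ 6 (mod 10): gcd(15, 10) = 5; 6 - 11 = -5, which IS divisible by 5, so compatible.
    Write x = 11 + 15·t and substitute into x ≡ 6 (mod 10): 15·t ≡ 6 − 11 = -5 (mod 10).
    Divide the congruence (and modulus) by g = 5: 3·t ≡ -1 (mod 2).
    Reduce coefficients mod 2: 1·t ≡ 1 (mod 2).
    So t ≡ 1 (mod 2).
    Then x = 11 + 15·1 = 26, valid modulo lcm(15, 10) = 30: x ≡ 26 (mod 30).
  Combine with x ≡ 6 (mod 20): gcd(30, 20) = 10; 6 - 26 = -20, which IS divisible by 10, so compatible.
    Write x = 26 + 30·t and substitute into x ≡ 6 (mod 20): 30·t ≡ 6 − 26 = -20 (mod 20).
    Divide the congruence (and modulus) by g = 10: 3·t ≡ -2 (mod 2).
    Reduce coefficients mod 2: 1·t ≡ 0 (mod 2).
    So t ≡ 0 (mod 2).
    Then x = 26 + 30·0 = 26, valid modulo lcm(30, 20) = 60: x ≡ 26 (mod 60).
Verify: 26 mod 15 = 11, 26 mod 10 = 6, 26 mod 20 = 6.

x ≡ 26 (mod 60).


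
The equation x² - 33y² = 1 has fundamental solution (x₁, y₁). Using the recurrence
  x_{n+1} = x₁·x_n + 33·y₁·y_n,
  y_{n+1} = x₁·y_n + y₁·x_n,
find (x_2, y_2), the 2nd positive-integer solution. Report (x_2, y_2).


Step 1: Find the fundamental solution (x₁, y₁) of x² - 33y² = 1.
  Expand √33 as a continued fraction. a₀ = ⌊√33⌋ = 5; iterate m_{k+1} = d_k·a_k − m_k, d_{k+1} = (33 − m_{k+1}²)/d_k, a_{k+1} = ⌊(a₀ + m_{k+1})/d_{k+1}⌋ (starting m₀ = 0, d₀ = 1), with convergents p_k = a_k·p_{k-1} + p_{k-2}, q_k = a_k·q_{k-1} + q_{k-2} (p₋₁ = 1, q₋₁ = 0):
  k = 0: a₀ = 5; p₀/q₀ = 5/1; p₀² − 33·q₀² = 25 − 33 = -8.
  k = 1: m = 5, d = 8, a = ⌊(5 + 5)/8⌋ = 1; p/q = (1·5 + 1)/(1·1 + 0) = 6/1; p² − 33·q² = 36 − 33 = 3.
  k = 2: m = 3, d = 3, a = ⌊(5 + 3)/3⌋ = 2; p/q = (2·6 + 5)/(2·1 + 1) = 17/3; p² − 33·q² = 289 − 297 = -8.
  k = 3: m = 3, d = 8, a = ⌊(5 + 3)/8⌋ = 1; p/q = (1·17 + 6)/(1·3 + 1) = 23/4; p² − 33·q² = 529 − 528 = 1.
  The first convergent with p² − 33·q² = 1 gives the fundamental solution (x₁, y₁) = (23, 4).
Step 2: Apply the recurrence (x_{n+1}, y_{n+1}) = (x₁x_n + 33y₁y_n, x₁y_n + y₁x_n) repeatedly.
  From (x_1, y_1) = (23, 4): x_2 = 23·23 + 33·4·4 = 1057; y_2 = 23·4 + 4·23 = 184.
Step 3: Verify x_2² - 33·y_2² = 1117249 - 1117248 = 1 (should be 1). ✓

(x_1, y_1) = (23, 4); (x_2, y_2) = (1057, 184).


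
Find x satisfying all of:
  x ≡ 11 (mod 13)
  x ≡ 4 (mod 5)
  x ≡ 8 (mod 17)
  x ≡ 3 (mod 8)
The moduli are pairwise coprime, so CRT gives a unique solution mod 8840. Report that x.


Product of moduli M = 13 · 5 · 17 · 8 = 8840.
Merge one congruence at a time:
  Start: x ≡ 11 (mod 13).
  Combine with x ≡ 4 (mod 5); new modulus lcm = 65.
    Write x = 11 + 13·t and substitute into x ≡ 4 (mod 5): 13·t ≡ 4 − 11 = -7 (mod 5).
    Reduce coefficients mod 5: 3·t ≡ 3 (mod 5).
    The inverse of 3 mod 5 is 2 (since 3·2 = 6 = 1·5 + 1), so t ≡ 2·3 = 6 ≡ 1 (mod 5).
    Then x = 11 + 13·1 = 24, valid modulo lcm(13, 5) = 65: x ≡ 24 (mod 65).
  Combine with x ≡ 8 (mod 17); new modulus lcm = 1105.
    Write x = 24 + 65·t and substitute into x ≡ 8 (mod 17): 65·t ≡ 8 − 24 = -16 (mod 17).
    Reduce coefficients mod 17: 14·t ≡ 1 (mod 17).
    The inverse of 14 mod 17 is 11 (since 14·11 = 154 = 9·17 + 1), so t ≡ 11·1 = 11 ≡ 11 (mod 17).
    Then x = 24 + 65·11 = 739, valid modulo lcm(65, 17) = 1105: x ≡ 739 (mod 1105).
  Combine with x ≡ 3 (mod 8); new modulus lcm = 8840.
    Write x = 739 + 1105·t and substitute into x ≡ 3 (mod 8): 1105·t ≡ 3 − 739 = -736 (mod 8).
    Reduce coefficients mod 8: 1·t ≡ 0 (mod 8).
    So t ≡ 0 (mod 8).
    Then x = 739 + 1105·0 = 739, valid modulo lcm(1105, 8) = 8840: x ≡ 739 (mod 8840).
Verify against each original: 739 mod 13 = 11, 739 mod 5 = 4, 739 mod 17 = 8, 739 mod 8 = 3.

x ≡ 739 (mod 8840).


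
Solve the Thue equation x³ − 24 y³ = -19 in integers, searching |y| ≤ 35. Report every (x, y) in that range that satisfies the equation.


The equation is x³ - 24y³ = -19. For fixed y, x³ = 24·y³ − 19, so a solution requires the RHS to be a perfect cube.
Strategy: iterate y from -35 to 35, compute RHS = 24·y³ − 19, and check whether it is a (positive or negative) perfect cube.
Check small values of y:
  y = 0: RHS = -19 is not a perfect cube.
  y = 1: RHS = 5 is not a perfect cube.
  y = -1: RHS = -43 is not a perfect cube.
  y = 2: RHS = 173 is not a perfect cube.
  y = -2: RHS = -211 is not a perfect cube.
  y = 3: RHS = 629 is not a perfect cube.
  y = -3: RHS = -667 is not a perfect cube.
Continuing the search up to |y| = 35 finds no solutions either.
No (x, y) in the scanned range satisfies the equation.

No integer solutions with |y| ≤ 35.


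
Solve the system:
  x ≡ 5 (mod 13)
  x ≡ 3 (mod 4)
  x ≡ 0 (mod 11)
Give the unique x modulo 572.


Moduli 13, 4, 11 are pairwise coprime; by CRT there is a unique solution modulo M = 13 · 4 · 11 = 572.
Solve pairwise, accumulating the modulus:
  Start with x ≡ 5 (mod 13).
  Combine with x ≡ 3 (mod 4): since gcd(13, 4) = 1, we get a unique residue mod 52.
    Write x = 5 + 13·t and substitute into x ≡ 3 (mod 4): 13·t ≡ 3 − 5 = -2 (mod 4).
    Reduce coefficients mod 4: 1·t ≡ 2 (mod 4).
    So t ≡ 2 (mod 4).
    Then x = 5 + 13·2 = 31, valid modulo lcm(13, 4) = 52: x ≡ 31 (mod 52).
  Combine with x ≡ 0 (mod 11): since gcd(52, 11) = 1, we get a unique residue mod 572.
    Write x = 31 + 52·t and substitute into x ≡ 0 (mod 11): 52·t ≡ 0 − 31 = -31 (mod 11).
    Reduce coefficients mod 11: 8·t ≡ 2 (mod 11).
    The inverse of 8 mod 11 is 7 (since 8·7 = 56 = 5·11 + 1), so t ≡ 7·2 = 14 ≡ 3 (mod 11).
    Then x = 31 + 52·3 = 187, valid modulo lcm(52, 11) = 572: x ≡ 187 (mod 572).
Verify: 187 mod 13 = 5 ✓, 187 mod 4 = 3 ✓, 187 mod 11 = 0 ✓.

x ≡ 187 (mod 572).


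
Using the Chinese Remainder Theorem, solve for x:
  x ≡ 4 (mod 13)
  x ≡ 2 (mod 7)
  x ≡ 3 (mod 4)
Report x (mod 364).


Moduli 13, 7, 4 are pairwise coprime; by CRT there is a unique solution modulo M = 13 · 7 · 4 = 364.
Solve pairwise, accumulating the modulus:
  Start with x ≡ 4 (mod 13).
  Combine with x ≡ 2 (mod 7): since gcd(13, 7) = 1, we get a unique residue mod 91.
    Write x = 4 + 13·t and substitute into x ≡ 2 (mod 7): 13·t ≡ 2 − 4 = -2 (mod 7).
    Reduce coefficients mod 7: 6·t ≡ 5 (mod 7).
    The inverse of 6 mod 7 is 6 (since 6·6 = 36 = 5·7 + 1), so t ≡ 6·5 = 30 ≡ 2 (mod 7).
    Then x = 4 + 13·2 = 30, valid modulo lcm(13, 7) = 91: x ≡ 30 (mod 91).
  Combine with x ≡ 3 (mod 4): since gcd(91, 4) = 1, we get a unique residue mod 364.
    Write x = 30 + 91·t and substitute into x ≡ 3 (mod 4): 91·t ≡ 3 − 30 = -27 (mod 4).
    Reduce coefficients mod 4: 3·t ≡ 1 (mod 4).
    The inverse of 3 mod 4 is 3 (since 3·3 = 9 = 2·4 + 1), so t ≡ 3·1 = 3 ≡ 3 (mod 4).
    Then x = 30 + 91·3 = 303, valid modulo lcm(91, 4) = 364: x ≡ 303 (mod 364).
Verify: 303 mod 13 = 4 ✓, 303 mod 7 = 2 ✓, 303 mod 4 = 3 ✓.

x ≡ 303 (mod 364).


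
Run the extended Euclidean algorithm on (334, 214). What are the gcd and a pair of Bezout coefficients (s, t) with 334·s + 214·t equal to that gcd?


Euclidean algorithm on (334, 214) — divide until remainder is 0:
  334 = 1 · 214 + 120
  214 = 1 · 120 + 94
  120 = 1 · 94 + 26
  94 = 3 · 26 + 16
  26 = 1 · 16 + 10
  16 = 1 · 10 + 6
  10 = 1 · 6 + 4
  6 = 1 · 4 + 2
  4 = 2 · 2 + 0
gcd(334, 214) = 2.
Track Bezout coefficients alongside the remainders: start with r₀ = 334 = a·1 + b·0 (s = 1, t = 0) and r₁ = 214 = a·0 + b·1 (s = 0, t = 1); each new remainder r_{k+1} = r_{k-1} − q_k·r_k inherits s_{k+1} = s_{k-1} − q_k·s_k, t_{k+1} = t_{k-1} − q_k·t_k, so r_k = a·s_k + b·t_k at every step:
  q = 1: r = 120, s = 1 − 1·0 = 1, t = 0 − 1·1 = -1  (check: 334·1 + 214·(-1) = 120)
  q = 1: r = 94, s = 0 − 1·1 = -1, t = 1 − 1·(-1) = 2  (check: 334·(-1) + 214·2 = 94)
  q = 1: r = 26, s = 1 − 1·(-1) = 2, t = -1 − 1·2 = -3  (check: 334·2 + 214·(-3) = 26)
  q = 3: r = 16, s = -1 − 3·2 = -7, t = 2 − 3·(-3) = 11  (check: 334·(-7) + 214·11 = 16)
  q = 1: r = 10, s = 2 − 1·(-7) = 9, t = -3 − 1·11 = -14  (check: 334·9 + 214·(-14) = 10)
  q = 1: r = 6, s = -7 − 1·9 = -16, t = 11 − 1·(-14) = 25  (check: 334·(-16) + 214·25 = 6)
  q = 1: r = 4, s = 9 − 1·(-16) = 25, t = -14 − 1·25 = -39  (check: 334·25 + 214·(-39) = 4)
  q = 1: r = 2, s = -16 − 1·25 = -41, t = 25 − 1·(-39) = 64  (check: 334·(-41) + 214·64 = 2)
The row with r = 2 (the gcd) gives the Bezout coefficients s = -41, t = 64.
Result: 334 · (-41) + 214 · (64) = 2.

gcd(334, 214) = 2; s = -41, t = 64 (check: 334·(-41) + 214·64 = 2).


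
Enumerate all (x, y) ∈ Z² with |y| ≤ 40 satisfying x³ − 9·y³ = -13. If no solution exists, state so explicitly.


The equation is x³ - 9y³ = -13. For fixed y, x³ = 9·y³ − 13, so a solution requires the RHS to be a perfect cube.
Strategy: iterate y from -40 to 40, compute RHS = 9·y³ − 13, and check whether it is a (positive or negative) perfect cube.
Check small values of y:
  y = 0: RHS = -13 is not a perfect cube.
  y = 1: RHS = -4 is not a perfect cube.
  y = -1: RHS = -22 is not a perfect cube.
  y = 2: RHS = 59 is not a perfect cube.
  y = -2: RHS = -85 is not a perfect cube.
  y = 3: RHS = 230 is not a perfect cube.
  y = -3: RHS = -256 is not a perfect cube.
Continuing the search up to |y| = 40 finds no solutions either.
No (x, y) in the scanned range satisfies the equation.

No integer solutions with |y| ≤ 40.


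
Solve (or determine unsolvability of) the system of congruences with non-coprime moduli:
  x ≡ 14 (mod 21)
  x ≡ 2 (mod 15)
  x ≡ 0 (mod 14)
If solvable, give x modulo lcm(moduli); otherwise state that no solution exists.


Moduli 21, 15, 14 are not pairwise coprime, so CRT works modulo lcm(m_i) when all pairwise compatibility conditions hold.
Pairwise compatibility: gcd(m_i, m_j) must divide a_i - a_j for every pair.
Merge one congruence at a time:
  Start: x ≡ 14 (mod 21).
  Combine with x ≡ 2 (mod 15): gcd(21, 15) = 3; 2 - 14 = -12, which IS divisible by 3, so compatible.
    Write x = 14 + 21·t and substitute into x ≡ 2 (mod 15): 21·t ≡ 2 − 14 = -12 (mod 15).
    Divide the congruence (and modulus) by g = 3: 7·t ≡ -4 (mod 5).
    Reduce coefficients mod 5: 2·t ≡ 1 (mod 5).
    The inverse of 2 mod 5 is 3 (since 2·3 = 6 = 1·5 + 1), so t ≡ 3·1 = 3 ≡ 3 (mod 5).
    Then x = 14 + 21·3 = 77, valid modulo lcm(21, 15) = 105: x ≡ 77 (mod 105).
  Combine with x ≡ 0 (mod 14): gcd(105, 14) = 7; 0 - 77 = -77, which IS divisible by 7, so compatible.
    Write x = 77 + 105·t and substitute into x ≡ 0 (mod 14): 105·t ≡ 0 − 77 = -77 (mod 14).
    Divide the congruence (and modulus) by g = 7: 15·t ≡ -11 (mod 2).
    Reduce coefficients mod 2: 1·t ≡ 1 (mod 2).
    So t ≡ 1 (mod 2).
    Then x = 77 + 105·1 = 182, valid modulo lcm(105, 14) = 210: x ≡ 182 (mod 210).
Verify: 182 mod 21 = 14, 182 mod 15 = 2, 182 mod 14 = 0.

x ≡ 182 (mod 210).


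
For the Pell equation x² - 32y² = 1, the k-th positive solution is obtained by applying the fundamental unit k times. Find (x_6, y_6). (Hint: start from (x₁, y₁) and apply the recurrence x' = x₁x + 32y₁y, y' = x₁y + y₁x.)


Step 1: Find the fundamental solution (x₁, y₁) of x² - 32y² = 1.
  Expand √32 as a continued fraction. a₀ = ⌊√32⌋ = 5; iterate m_{k+1} = d_k·a_k − m_k, d_{k+1} = (32 − m_{k+1}²)/d_k, a_{k+1} = ⌊(a₀ + m_{k+1})/d_{k+1}⌋ (starting m₀ = 0, d₀ = 1), with convergents p_k = a_k·p_{k-1} + p_{k-2}, q_k = a_k·q_{k-1} + q_{k-2} (p₋₁ = 1, q₋₁ = 0):
  k = 0: a₀ = 5; p₀/q₀ = 5/1; p₀² − 32·q₀² = 25 − 32 = -7.
  k = 1: m = 5, d = 7, a = ⌊(5 + 5)/7⌋ = 1; p/q = (1·5 + 1)/(1·1 + 0) = 6/1; p² − 32·q² = 36 − 32 = 4.
  k = 2: m = 2, d = 4, a = ⌊(5 + 2)/4⌋ = 1; p/q = (1·6 + 5)/(1·1 + 1) = 11/2; p² − 32·q² = 121 − 128 = -7.
  k = 3: m = 2, d = 7, a = ⌊(5 + 2)/7⌋ = 1; p/q = (1·11 + 6)/(1·2 + 1) = 17/3; p² − 32·q² = 289 − 288 = 1.
  The first convergent with p² − 32·q² = 1 gives the fundamental solution (x₁, y₁) = (17, 3).
Step 2: Apply the recurrence (x_{n+1}, y_{n+1}) = (x₁x_n + 32y₁y_n, x₁y_n + y₁x_n) repeatedly.
  From (x_1, y_1) = (17, 3): x_2 = 17·17 + 32·3·3 = 577; y_2 = 17·3 + 3·17 = 102.
  From (x_2, y_2) = (577, 102): x_3 = 17·577 + 32·3·102 = 19601; y_3 = 17·102 + 3·577 = 3465.
  From (x_3, y_3) = (19601, 3465): x_4 = 17·19601 + 32·3·3465 = 665857; y_4 = 17·3465 + 3·19601 = 117708.
  From (x_4, y_4) = (665857, 117708): x_5 = 17·665857 + 32·3·117708 = 22619537; y_5 = 17·117708 + 3·665857 = 3998607.
  From (x_5, y_5) = (22619537, 3998607): x_6 = 17·22619537 + 32·3·3998607 = 768398401; y_6 = 17·3998607 + 3·22619537 = 135834930.
Step 3: Verify x_6² - 32·y_6² = 590436102659356801 - 590436102659356800 = 1 (should be 1). ✓

(x_1, y_1) = (17, 3); (x_6, y_6) = (768398401, 135834930).


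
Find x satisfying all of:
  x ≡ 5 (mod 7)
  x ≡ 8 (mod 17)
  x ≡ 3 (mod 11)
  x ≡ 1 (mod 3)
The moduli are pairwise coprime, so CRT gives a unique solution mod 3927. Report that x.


Product of moduli M = 7 · 17 · 11 · 3 = 3927.
Merge one congruence at a time:
  Start: x ≡ 5 (mod 7).
  Combine with x ≡ 8 (mod 17); new modulus lcm = 119.
    Write x = 5 + 7·t and substitute into x ≡ 8 (mod 17): 7·t ≡ 8 − 5 = 3 (mod 17).
    The inverse of 7 mod 17 is 5 (since 7·5 = 35 = 2·17 + 1), so t ≡ 5·3 = 15 ≡ 15 (mod 17).
    Then x = 5 + 7·15 = 110, valid modulo lcm(7, 17) = 119: x ≡ 110 (mod 119).
  Combine with x ≡ 3 (mod 11); new modulus lcm = 1309.
    Write x = 110 + 119·t and substitute into x ≡ 3 (mod 11): 119·t ≡ 3 − 110 = -107 (mod 11).
    Reduce coefficients mod 11: 9·t ≡ 3 (mod 11).
    The inverse of 9 mod 11 is 5 (since 9·5 = 45 = 4·11 + 1), so t ≡ 5·3 = 15 ≡ 4 (mod 11).
    Then x = 110 + 119·4 = 586, valid modulo lcm(119, 11) = 1309: x ≡ 586 (mod 1309).
  Combine with x ≡ 1 (mod 3); new modulus lcm = 3927.
    Write x = 586 + 1309·t and substitute into x ≡ 1 (mod 3): 1309·t ≡ 1 − 586 = -585 (mod 3).
    Reduce coefficients mod 3: 1·t ≡ 0 (mod 3).
    So t ≡ 0 (mod 3).
    Then x = 586 + 1309·0 = 586, valid modulo lcm(1309, 3) = 3927: x ≡ 586 (mod 3927).
Verify against each original: 586 mod 7 = 5, 586 mod 17 = 8, 586 mod 11 = 3, 586 mod 3 = 1.

x ≡ 586 (mod 3927).


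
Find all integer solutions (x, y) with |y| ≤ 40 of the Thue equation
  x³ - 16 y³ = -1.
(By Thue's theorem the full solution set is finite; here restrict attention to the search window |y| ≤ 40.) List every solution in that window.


The equation is x³ - 16y³ = -1. For fixed y, x³ = 16·y³ − 1, so a solution requires the RHS to be a perfect cube.
Strategy: iterate y from -40 to 40, compute RHS = 16·y³ − 1, and check whether it is a (positive or negative) perfect cube.
Check small values of y:
  y = 0: RHS = -1 = (-1)³ ⇒ x = -1 works.
  y = 1: RHS = 15 is not a perfect cube.
  y = -1: RHS = -17 is not a perfect cube.
  y = 2: RHS = 127 is not a perfect cube.
  y = -2: RHS = -129 is not a perfect cube.
  y = 3: RHS = 431 is not a perfect cube.
  y = -3: RHS = -433 is not a perfect cube.
Continuing the search up to |y| = 40 finds no further solutions beyond those listed.
Collected solutions: (-1, 0).

Solutions (with |y| ≤ 40): (-1, 0).


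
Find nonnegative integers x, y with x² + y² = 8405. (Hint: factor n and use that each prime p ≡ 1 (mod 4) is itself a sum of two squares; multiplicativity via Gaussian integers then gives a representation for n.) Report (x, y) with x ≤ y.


Step 1: Factor n = 8405 = 5 · 41^2.
Step 2: Check the mod-4 condition on each prime factor: 5 ≡ 1 (mod 4), exponent 1; 41 ≡ 1 (mod 4), exponent 2.
All primes ≡ 3 (mod 4) appear to even exponent (or don't appear), so by the two-squares theorem n IS expressible as a sum of two squares.
Step 3: Build a representation. Here n = 5 · 41 · 41 is a product of primes ≡ 1 (mod 4). Each prime p ≡ 1 (mod 4) is itself a sum of two squares; find a² by testing p − a² for a perfect square:
  5: 5 − 1² = 4 = 2² ⇒ 5 = 1² + 2².
  41: 41 − 1² = 40, 41 − 2² = 37, 41 − 3² = 32, 41 − 4² = 25 = 5² ⇒ 41 = 4² + 5².
  Combine using the Brahmagupta–Fibonacci identity (a² + b²)(c² + d²) = (ac − bd)² + (ad + bc)² = (ac + bd)² + (ad − bc)²:
  5 · 41 = 205: from (1² + 2²)(4² + 5²), take (1·4 − 2·5, 1·5 + 2·4) = (4 − 10, 5 + 8) = (-6, 13); dropping signs (only squares matter) gives (6, 13); check 6² + 13² = 36 + 169 = 205 ✓.
  205 · 41 = 8405: from (6² + 13²)(4² + 5²), take (6·4 − 13·5, 6·5 + 13·4) = (24 − 65, 30 + 52) = (-41, 82); dropping signs (only squares matter) gives (41, 82); check 41² + 82² = 1681 + 6724 = 8405 ✓.
Step 4: Order so x ≤ y and verify: 41² + 82² = 1681 + 6724 = 8405 = n. ✓

n = 8405 = 41² + 82² (one valid representation with x ≤ y).


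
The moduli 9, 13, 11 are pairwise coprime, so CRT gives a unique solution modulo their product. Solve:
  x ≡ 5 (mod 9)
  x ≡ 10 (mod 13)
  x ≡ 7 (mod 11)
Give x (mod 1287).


Moduli 9, 13, 11 are pairwise coprime; by CRT there is a unique solution modulo M = 9 · 13 · 11 = 1287.
Solve pairwise, accumulating the modulus:
  Start with x ≡ 5 (mod 9).
  Combine with x ≡ 10 (mod 13): since gcd(9, 13) = 1, we get a unique residue mod 117.
    Write x = 5 + 9·t and substitute into x ≡ 10 (mod 13): 9·t ≡ 10 − 5 = 5 (mod 13).
    The inverse of 9 mod 13 is 3 (since 9·3 = 27 = 2·13 + 1), so t ≡ 3·5 = 15 ≡ 2 (mod 13).
    Then x = 5 + 9·2 = 23, valid modulo lcm(9, 13) = 117: x ≡ 23 (mod 117).
  Combine with x ≡ 7 (mod 11): since gcd(117, 11) = 1, we get a unique residue mod 1287.
    Write x = 23 + 117·t and substitute into x ≡ 7 (mod 11): 117·t ≡ 7 − 23 = -16 (mod 11).
    Reduce coefficients mod 11: 7·t ≡ 6 (mod 11).
    The inverse of 7 mod 11 is 8 (since 7·8 = 56 = 5·11 + 1), so t ≡ 8·6 = 48 ≡ 4 (mod 11).
    Then x = 23 + 117·4 = 491, valid modulo lcm(117, 11) = 1287: x ≡ 491 (mod 1287).
Verify: 491 mod 9 = 5 ✓, 491 mod 13 = 10 ✓, 491 mod 11 = 7 ✓.

x ≡ 491 (mod 1287).


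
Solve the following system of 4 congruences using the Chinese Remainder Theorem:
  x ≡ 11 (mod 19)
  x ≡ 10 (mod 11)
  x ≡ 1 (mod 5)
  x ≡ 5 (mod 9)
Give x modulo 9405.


Product of moduli M = 19 · 11 · 5 · 9 = 9405.
Merge one congruence at a time:
  Start: x ≡ 11 (mod 19).
  Combine with x ≡ 10 (mod 11); new modulus lcm = 209.
    Write x = 11 + 19·t and substitute into x ≡ 10 (mod 11): 19·t ≡ 10 − 11 = -1 (mod 11).
    Reduce coefficients mod 11: 8·t ≡ 10 (mod 11).
    The inverse of 8 mod 11 is 7 (since 8·7 = 56 = 5·11 + 1), so t ≡ 7·10 = 70 ≡ 4 (mod 11).
    Then x = 11 + 19·4 = 87, valid modulo lcm(19, 11) = 209: x ≡ 87 (mod 209).
  Combine with x ≡ 1 (mod 5); new modulus lcm = 1045.
    Write x = 87 + 209·t and substitute into x ≡ 1 (mod 5): 209·t ≡ 1 − 87 = -86 (mod 5).
    Reduce coefficients mod 5: 4·t ≡ 4 (mod 5).
    The inverse of 4 mod 5 is 4 (since 4·4 = 16 = 3·5 + 1), so t ≡ 4·4 = 16 ≡ 1 (mod 5).
    Then x = 87 + 209·1 = 296, valid modulo lcm(209, 5) = 1045: x ≡ 296 (mod 1045).
  Combine with x ≡ 5 (mod 9); new modulus lcm = 9405.
    Write x = 296 + 1045·t and substitute into x ≡ 5 (mod 9): 1045·t ≡ 5 − 296 = -291 (mod 9).
    Reduce coefficients mod 9: 1·t ≡ 6 (mod 9).
    So t ≡ 6 (mod 9).
    Then x = 296 + 1045·6 = 6566, valid modulo lcm(1045, 9) = 9405: x ≡ 6566 (mod 9405).
Verify against each original: 6566 mod 19 = 11, 6566 mod 11 = 10, 6566 mod 5 = 1, 6566 mod 9 = 5.

x ≡ 6566 (mod 9405).


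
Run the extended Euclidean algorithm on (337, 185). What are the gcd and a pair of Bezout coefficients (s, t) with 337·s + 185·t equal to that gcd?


Euclidean algorithm on (337, 185) — divide until remainder is 0:
  337 = 1 · 185 + 152
  185 = 1 · 152 + 33
  152 = 4 · 33 + 20
  33 = 1 · 20 + 13
  20 = 1 · 13 + 7
  13 = 1 · 7 + 6
  7 = 1 · 6 + 1
  6 = 6 · 1 + 0
gcd(337, 185) = 1.
Track Bezout coefficients alongside the remainders: start with r₀ = 337 = a·1 + b·0 (s = 1, t = 0) and r₁ = 185 = a·0 + b·1 (s = 0, t = 1); each new remainder r_{k+1} = r_{k-1} − q_k·r_k inherits s_{k+1} = s_{k-1} − q_k·s_k, t_{k+1} = t_{k-1} − q_k·t_k, so r_k = a·s_k + b·t_k at every step:
  q = 1: r = 152, s = 1 − 1·0 = 1, t = 0 − 1·1 = -1  (check: 337·1 + 185·(-1) = 152)
  q = 1: r = 33, s = 0 − 1·1 = -1, t = 1 − 1·(-1) = 2  (check: 337·(-1) + 185·2 = 33)
  q = 4: r = 20, s = 1 − 4·(-1) = 5, t = -1 − 4·2 = -9  (check: 337·5 + 185·(-9) = 20)
  q = 1: r = 13, s = -1 − 1·5 = -6, t = 2 − 1·(-9) = 11  (check: 337·(-6) + 185·11 = 13)
  q = 1: r = 7, s = 5 − 1·(-6) = 11, t = -9 − 1·11 = -20  (check: 337·11 + 185·(-20) = 7)
  q = 1: r = 6, s = -6 − 1·11 = -17, t = 11 − 1·(-20) = 31  (check: 337·(-17) + 185·31 = 6)
  q = 1: r = 1, s = 11 − 1·(-17) = 28, t = -20 − 1·31 = -51  (check: 337·28 + 185·(-51) = 1)
The row with r = 1 (the gcd) gives the Bezout coefficients s = 28, t = -51.
Result: 337 · (28) + 185 · (-51) = 1.

gcd(337, 185) = 1; s = 28, t = -51 (check: 337·28 + 185·(-51) = 1).


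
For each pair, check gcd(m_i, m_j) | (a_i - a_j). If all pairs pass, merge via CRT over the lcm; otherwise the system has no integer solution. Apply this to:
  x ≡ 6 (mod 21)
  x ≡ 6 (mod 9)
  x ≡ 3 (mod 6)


Moduli 21, 9, 6 are not pairwise coprime, so CRT works modulo lcm(m_i) when all pairwise compatibility conditions hold.
Pairwise compatibility: gcd(m_i, m_j) must divide a_i - a_j for every pair.
Merge one congruence at a time:
  Start: x ≡ 6 (mod 21).
  Combine with x ≡ 6 (mod 9): gcd(21, 9) = 3; 6 - 6 = 0, which IS divisible by 3, so compatible.
    Write x = 6 + 21·t and substitute into x ≡ 6 (mod 9): 21·t ≡ 6 − 6 = 0 (mod 9).
    Divide the congruence (and modulus) by g = 3: 7·t ≡ 0 (mod 3).
    Reduce coefficients mod 3: 1·t ≡ 0 (mod 3).
    So t ≡ 0 (mod 3).
    Then x = 6 + 21·0 = 6, valid modulo lcm(21, 9) = 63: x ≡ 6 (mod 63).
  Combine with x ≡ 3 (mod 6): gcd(63, 6) = 3; 3 - 6 = -3, which IS divisible by 3, so compatible.
    Write x = 6 + 63·t and substitute into x ≡ 3 (mod 6): 63·t ≡ 3 − 6 = -3 (mod 6).
    Divide the congruence (and modulus) by g = 3: 21·t ≡ -1 (mod 2).
    Reduce coefficients mod 2: 1·t ≡ 1 (mod 2).
    So t ≡ 1 (mod 2).
    Then x = 6 + 63·1 = 69, valid modulo lcm(63, 6) = 126: x ≡ 69 (mod 126).
Verify: 69 mod 21 = 6, 69 mod 9 = 6, 69 mod 6 = 3.

x ≡ 69 (mod 126).


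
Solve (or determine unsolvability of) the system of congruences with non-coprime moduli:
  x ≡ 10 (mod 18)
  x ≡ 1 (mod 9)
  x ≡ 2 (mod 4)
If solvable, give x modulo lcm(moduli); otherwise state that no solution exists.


Moduli 18, 9, 4 are not pairwise coprime, so CRT works modulo lcm(m_i) when all pairwise compatibility conditions hold.
Pairwise compatibility: gcd(m_i, m_j) must divide a_i - a_j for every pair.
Merge one congruence at a time:
  Start: x ≡ 10 (mod 18).
  Combine with x ≡ 1 (mod 9): gcd(18, 9) = 9; 1 - 10 = -9, which IS divisible by 9, so compatible.
    Write x = 10 + 18·t and substitute into x ≡ 1 (mod 9): 18·t ≡ 1 − 10 = -9 (mod 9).
    Divide the congruence (and modulus) by g = 9: 2·t ≡ -1 (mod 1).
    Modulo 1 every t works; take t = 0.
    Then x = 10 + 18·0 = 10, valid modulo lcm(18, 9) = 18: x ≡ 10 (mod 18).
  Combine with x ≡ 2 (mod 4): gcd(18, 4) = 2; 2 - 10 = -8, which IS divisible by 2, so compatible.
    Write x = 10 + 18·t and substitute into x ≡ 2 (mod 4): 18·t ≡ 2 − 10 = -8 (mod 4).
    Divide the congruence (and modulus) by g = 2: 9·t ≡ -4 (mod 2).
    Reduce coefficients mod 2: 1·t ≡ 0 (mod 2).
    So t ≡ 0 (mod 2).
    Then x = 10 + 18·0 = 10, valid modulo lcm(18, 4) = 36: x ≡ 10 (mod 36).
Verify: 10 mod 18 = 10, 10 mod 9 = 1, 10 mod 4 = 2.

x ≡ 10 (mod 36).


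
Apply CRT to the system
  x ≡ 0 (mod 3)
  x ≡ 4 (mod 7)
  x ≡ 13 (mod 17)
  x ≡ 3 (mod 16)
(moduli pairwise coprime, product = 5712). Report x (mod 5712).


Product of moduli M = 3 · 7 · 17 · 16 = 5712.
Merge one congruence at a time:
  Start: x ≡ 0 (mod 3).
  Combine with x ≡ 4 (mod 7); new modulus lcm = 21.
    Write x = 0 + 3·t and substitute into x ≡ 4 (mod 7): 3·t ≡ 4 − 0 = 4 (mod 7).
    The inverse of 3 mod 7 is 5 (since 3·5 = 15 = 2·7 + 1), so t ≡ 5·4 = 20 ≡ 6 (mod 7).
    Then x = 0 + 3·6 = 18, valid modulo lcm(3, 7) = 21: x ≡ 18 (mod 21).
  Combine with x ≡ 13 (mod 17); new modulus lcm = 357.
    Write x = 18 + 21·t and substitute into x ≡ 13 (mod 17): 21·t ≡ 13 − 18 = -5 (mod 17).
    Reduce coefficients mod 17: 4·t ≡ 12 (mod 17).
    The inverse of 4 mod 17 is 13 (since 4·13 = 52 = 3·17 + 1), so t ≡ 13·12 = 156 ≡ 3 (mod 17).
    Then x = 18 + 21·3 = 81, valid modulo lcm(21, 17) = 357: x ≡ 81 (mod 357).
  Combine with x ≡ 3 (mod 16); new modulus lcm = 5712.
    Write x = 81 + 357·t and substitute into x ≡ 3 (mod 16): 357·t ≡ 3 − 81 = -78 (mod 16).
    Reduce coefficients mod 16: 5·t ≡ 2 (mod 16).
    The inverse of 5 mod 16 is 13 (since 5·13 = 65 = 4·16 + 1), so t ≡ 13·2 = 26 ≡ 10 (mod 16).
    Then x = 81 + 357·10 = 3651, valid modulo lcm(357, 16) = 5712: x ≡ 3651 (mod 5712).
Verify against each original: 3651 mod 3 = 0, 3651 mod 7 = 4, 3651 mod 17 = 13, 3651 mod 16 = 3.

x ≡ 3651 (mod 5712).


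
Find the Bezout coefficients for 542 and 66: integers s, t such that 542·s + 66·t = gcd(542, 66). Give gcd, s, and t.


Euclidean algorithm on (542, 66) — divide until remainder is 0:
  542 = 8 · 66 + 14
  66 = 4 · 14 + 10
  14 = 1 · 10 + 4
  10 = 2 · 4 + 2
  4 = 2 · 2 + 0
gcd(542, 66) = 2.
Track Bezout coefficients alongside the remainders: start with r₀ = 542 = a·1 + b·0 (s = 1, t = 0) and r₁ = 66 = a·0 + b·1 (s = 0, t = 1); each new remainder r_{k+1} = r_{k-1} − q_k·r_k inherits s_{k+1} = s_{k-1} − q_k·s_k, t_{k+1} = t_{k-1} − q_k·t_k, so r_k = a·s_k + b·t_k at every step:
  q = 8: r = 14, s = 1 − 8·0 = 1, t = 0 − 8·1 = -8  (check: 542·1 + 66·(-8) = 14)
  q = 4: r = 10, s = 0 − 4·1 = -4, t = 1 − 4·(-8) = 33  (check: 542·(-4) + 66·33 = 10)
  q = 1: r = 4, s = 1 − 1·(-4) = 5, t = -8 − 1·33 = -41  (check: 542·5 + 66·(-41) = 4)
  q = 2: r = 2, s = -4 − 2·5 = -14, t = 33 − 2·(-41) = 115  (check: 542·(-14) + 66·115 = 2)
The row with r = 2 (the gcd) gives the Bezout coefficients s = -14, t = 115.
Result: 542 · (-14) + 66 · (115) = 2.

gcd(542, 66) = 2; s = -14, t = 115 (check: 542·(-14) + 66·115 = 2).


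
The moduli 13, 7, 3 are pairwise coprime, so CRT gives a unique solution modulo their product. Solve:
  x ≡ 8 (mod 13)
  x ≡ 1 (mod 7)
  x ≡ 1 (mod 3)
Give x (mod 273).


Moduli 13, 7, 3 are pairwise coprime; by CRT there is a unique solution modulo M = 13 · 7 · 3 = 273.
Solve pairwise, accumulating the modulus:
  Start with x ≡ 8 (mod 13).
  Combine with x ≡ 1 (mod 7): since gcd(13, 7) = 1, we get a unique residue mod 91.
    Write x = 8 + 13·t and substitute into x ≡ 1 (mod 7): 13·t ≡ 1 − 8 = -7 (mod 7).
    Reduce coefficients mod 7: 6·t ≡ 0 (mod 7).
    The inverse of 6 mod 7 is 6 (since 6·6 = 36 = 5·7 + 1), so t ≡ 6·0 = 0 ≡ 0 (mod 7).
    Then x = 8 + 13·0 = 8, valid modulo lcm(13, 7) = 91: x ≡ 8 (mod 91).
  Combine with x ≡ 1 (mod 3): since gcd(91, 3) = 1, we get a unique residue mod 273.
    Write x = 8 + 91·t and substitute into x ≡ 1 (mod 3): 91·t ≡ 1 − 8 = -7 (mod 3).
    Reduce coefficients mod 3: 1·t ≡ 2 (mod 3).
    So t ≡ 2 (mod 3).
    Then x = 8 + 91·2 = 190, valid modulo lcm(91, 3) = 273: x ≡ 190 (mod 273).
Verify: 190 mod 13 = 8 ✓, 190 mod 7 = 1 ✓, 190 mod 3 = 1 ✓.

x ≡ 190 (mod 273).


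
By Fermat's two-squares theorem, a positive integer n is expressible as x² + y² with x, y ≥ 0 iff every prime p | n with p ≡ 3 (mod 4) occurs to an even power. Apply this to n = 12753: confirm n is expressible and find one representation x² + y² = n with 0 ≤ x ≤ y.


Step 1: Factor n = 12753 = 3^2 · 13 · 109.
Step 2: Check the mod-4 condition on each prime factor: 3 ≡ 3 (mod 4), exponent 2 (must be even); 13 ≡ 1 (mod 4), exponent 1; 109 ≡ 1 (mod 4), exponent 1.
All primes ≡ 3 (mod 4) appear to even exponent (or don't appear), so by the two-squares theorem n IS expressible as a sum of two squares.
Step 3: Build a representation. Group n = k² · m with k = 3 and m = 13 · 109 = 1417 (a product of primes ≡ 1 (mod 4)); a representation of m scales to one of n via (k·x)² + (k·y)² = k²(x² + y²). Each prime p ≡ 1 (mod 4) is itself a sum of two squares; find a² by testing p − a² for a perfect square:
  13: 13 − 1² = 12, 13 − 2² = 9 = 3² ⇒ 13 = 2² + 3².
  109: 109 − 1² = 108, 109 − 2² = 105, 109 − 3² = 100 = 10² ⇒ 109 = 3² + 10².
  Combine using the Brahmagupta–Fibonacci identity (a² + b²)(c² + d²) = (ac − bd)² + (ad + bc)² = (ac + bd)² + (ad − bc)²:
  13 · 109 = 1417: from (2² + 3²)(3² + 10²), take (2·3 − 3·10, 2·10 + 3·3) = (6 − 30, 20 + 9) = (-24, 29); dropping signs (only squares matter) gives (24, 29); check 24² + 29² = 576 + 841 = 1417 ✓.
  Scale by k = 3: (3·24, 3·29) = (72, 87).
Step 4: Order so x ≤ y and verify: 72² + 87² = 5184 + 7569 = 12753 = n. ✓

n = 12753 = 72² + 87² (one valid representation with x ≤ y).
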